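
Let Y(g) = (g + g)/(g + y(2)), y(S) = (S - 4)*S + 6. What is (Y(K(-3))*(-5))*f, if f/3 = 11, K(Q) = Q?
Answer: -990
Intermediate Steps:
y(S) = 6 + S*(-4 + S) (y(S) = (-4 + S)*S + 6 = S*(-4 + S) + 6 = 6 + S*(-4 + S))
f = 33 (f = 3*11 = 33)
Y(g) = 2*g/(2 + g) (Y(g) = (g + g)/(g + (6 + 2² - 4*2)) = (2*g)/(g + (6 + 4 - 8)) = (2*g)/(g + 2) = (2*g)/(2 + g) = 2*g/(2 + g))
(Y(K(-3))*(-5))*f = ((2*(-3)/(2 - 3))*(-5))*33 = ((2*(-3)/(-1))*(-5))*33 = ((2*(-3)*(-1))*(-5))*33 = (6*(-5))*33 = -30*33 = -990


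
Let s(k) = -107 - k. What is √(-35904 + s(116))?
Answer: I*√36127 ≈ 190.07*I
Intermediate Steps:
√(-35904 + s(116)) = √(-35904 + (-107 - 1*116)) = √(-35904 + (-107 - 116)) = √(-35904 - 223) = √(-36127) = I*√36127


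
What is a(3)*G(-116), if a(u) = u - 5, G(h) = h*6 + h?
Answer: 1624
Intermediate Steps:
G(h) = 7*h (G(h) = 6*h + h = 7*h)
a(u) = -5 + u
a(3)*G(-116) = (-5 + 3)*(7*(-116)) = -2*(-812) = 1624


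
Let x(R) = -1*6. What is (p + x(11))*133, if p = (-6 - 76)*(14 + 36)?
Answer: -546098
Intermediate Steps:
x(R) = -6
p = -4100 (p = -82*50 = -4100)
(p + x(11))*133 = (-4100 - 6)*133 = -4106*133 = -546098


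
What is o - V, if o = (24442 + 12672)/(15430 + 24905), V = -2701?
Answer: 108981949/40335 ≈ 2701.9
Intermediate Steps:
o = 37114/40335 ≈ 0.92014
o - V = 37114/40335 - 1*(-2701) = 37114/40335 + 2701 = 108981949/40335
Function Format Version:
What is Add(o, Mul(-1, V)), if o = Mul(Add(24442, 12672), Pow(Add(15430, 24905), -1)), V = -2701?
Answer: Rational(108981949, 40335) ≈ 2701.9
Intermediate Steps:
o = Rational(37114, 40335) (o = Mul(37114, Pow(40335, -1)) = Mul(37114, Rational(1, 40335)) = Rational(37114, 40335) ≈ 0.92014)
Add(o, Mul(-1, V)) = Add(Rational(37114, 40335), Mul(-1, -2701)) = Add(Rational(37114, 40335), 2701) = Rational(108981949, 40335)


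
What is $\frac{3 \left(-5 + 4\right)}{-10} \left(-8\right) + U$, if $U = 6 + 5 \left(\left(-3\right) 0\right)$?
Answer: $\frac{18}{5} \approx 3.6$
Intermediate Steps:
$U = 6$ ($U = 6 + 5 \cdot 0 = 6 + 0 = 6$)
$\frac{3 \left(-5 + 4\right)}{-10} \left(-8\right) + U = \frac{3 \left(-5 + 4\right)}{-10} \left(-8\right) + 6 = 3 \left(-1\right) \left(- \frac{1}{10}\right) \left(-8\right) + 6 = \left(-3\right) \left(- \frac{1}{10}\right) \left(-8\right) + 6 = \frac{3}{10} \left(-8\right) + 6 = - \frac{12}{5} + 6 = \frac{18}{5}$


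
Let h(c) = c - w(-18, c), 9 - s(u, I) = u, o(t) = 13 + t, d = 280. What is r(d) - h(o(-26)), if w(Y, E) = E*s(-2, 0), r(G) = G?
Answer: 150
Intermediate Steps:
s(u, I) = 9 - u
w(Y, E) = 11*E (w(Y, E) = E*(9 - 1*(-2)) = E*(9 + 2) = E*11 = 11*E)
h(c) = -10*c (h(c) = c - 11*c = -10*c)
r(d) - h(o(-26)) = 280 - (-10)*(13 - 26) = 280 - (-10)*(-13) = 280 - 1*130 = 280 - 130 = 150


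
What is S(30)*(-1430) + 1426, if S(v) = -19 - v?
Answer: 71496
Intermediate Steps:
S(30)*(-1430) + 1426 = (-19 - 1*30)*(-1430) + 1426 = (-19 - 30)*(-1430) + 1426 = -49*(-1430) + 1426 = 70070 + 1426 = 71496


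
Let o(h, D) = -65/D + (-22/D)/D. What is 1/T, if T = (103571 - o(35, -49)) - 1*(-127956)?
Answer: 2401/555893164 ≈ 4.3192e-6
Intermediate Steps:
o(h, D) = -65/D - 22/D²
T = 555893164/2401 (T = (103571 - (-22 - 65*(-49))/(-49)²) - 1*(-127956) = (103571 - (-22 + 3185)/2401) + 127956 = (103571 - 3163/2401) + 127956 = 248670808/2401 + 127956 = 555893164/2401 ≈ 2.3153e+5)
1/T = 1/(555893164/2401) = 2401/555893164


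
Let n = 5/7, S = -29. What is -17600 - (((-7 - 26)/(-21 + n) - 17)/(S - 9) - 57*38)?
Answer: -83284047/5396 ≈ -15434.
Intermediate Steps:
n = 5/7 (n = 5*(⅐) = 5/7 ≈ 0.71429)
-17600 - (((-7 - 26)/(-21 + n) - 17)/(S - 9) - 57*38) = -17600 - (((-7 - 26)/(-21 + 5/7) - 17)/(-29 - 9) - 57*38) = -17600 - ((-33/(-142/7) - 17)/(-38) - 2166) = -17600 - ((-33*(-7/142) - 17)*(-1/38) - 2166) = -17600 - ((231/142 - 17)*(-1/38) - 2166) = -17600 - (-2183/142*(-1/38) - 2166) = -17600 - (2183/5396 - 2166) = -17600 - 1*(-11685553/5396) = -17600 + 11685553/5396 = -83284047/5396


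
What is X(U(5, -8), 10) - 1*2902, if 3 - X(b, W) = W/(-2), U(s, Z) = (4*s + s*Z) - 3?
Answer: -2894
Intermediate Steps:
U(s, Z) = -3 + 4*s + Z*s (U(s, Z) = (4*s + Z*s) - 3 = -3 + 4*s + Z*s)
X(b, W) = 3 + W/2 (X(b, W) = 3 - W/(-2) = 3 - W*(-1)/2 = 3 - (-1)*W/2 = 3 + W/2)
X(U(5, -8), 10) - 1*2902 = (3 + (½)*10) - 1*2902 = (3 + 5) - 2902 = 8 - 2902 = -2894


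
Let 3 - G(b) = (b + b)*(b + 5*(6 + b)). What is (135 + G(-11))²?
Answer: 427716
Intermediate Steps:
G(b) = 3 - 2*b*(30 + 6*b) (G(b) = 3 - (b + b)*(b + 5*(6 + b)) = 3 - 2*b*(b + (30 + 5*b)) = 3 - 2*b*(30 + 6*b))
(135 + G(-11))² = (135 + (3 - 60*(-11) - 12*(-11)²))² = (135 + (3 + 660 - 12*121))² = (135 + (3 + 660 - 1452))² = (135 - 789)² = (-654)² = 427716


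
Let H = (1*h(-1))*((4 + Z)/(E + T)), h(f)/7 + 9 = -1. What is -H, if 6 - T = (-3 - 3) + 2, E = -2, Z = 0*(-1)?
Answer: 35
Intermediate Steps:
Z = 0
h(f) = -70 (h(f) = -63 + 7*(-1) = -63 - 7 = -70)
T = 10 (T = 6 - ((-3 - 3) + 2) = 6 - (-6 + 2) = 6 - 1*(-4) = 6 + 4 = 10)
H = -35 (H = (1*(-70))*((4 + 0)/(-2 + 10)) = -280/8 = -70*½ = -35)
-H = -1*(-35) = 35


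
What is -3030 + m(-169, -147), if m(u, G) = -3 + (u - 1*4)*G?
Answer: 22398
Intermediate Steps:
m(u, G) = -3 + G*(-4 + u) (m(u, G) = -3 + (u - 4)*G = -3 + (-4 + u)*G = -3 + G*(-4 + u))
-3030 + m(-169, -147) = -3030 + (-3 - 4*(-147) - 147*(-169)) = -3030 + (-3 + 588 + 24843) = -3030 + 25428 = 22398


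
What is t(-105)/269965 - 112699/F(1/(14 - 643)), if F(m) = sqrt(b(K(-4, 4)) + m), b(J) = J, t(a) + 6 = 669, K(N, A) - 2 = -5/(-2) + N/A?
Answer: 663/269965 - 112699*sqrt(615162)/1467 ≈ -60254.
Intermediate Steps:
K(N, A) = 9/2 + N/A (K(N, A) = 2 + (-5/(-2) + N/A) = 2 + (-5*(-1/2) + N/A) = 2 + (5/2 + N/A) = 9/2 + N/A)
t(a) = 663 (t(a) = -6 + 669 = 663)
F(m) = sqrt(7/2 + m) (F(m) = sqrt((9/2 - 4/4) + m) = sqrt((9/2 - 4*1/4) + m) = sqrt((9/2 - 1) + m) = sqrt(7/2 + m))
t(-105)/269965 - 112699/F(1/(14 - 643)) = 663/269965 - 112699*2/sqrt(14 + 4/(14 - 643)) = 663*(1/269965) - 112699*2/sqrt(14 + 4/(-629)) = 663/269965 - 112699*2/sqrt(14 + 4*(-1/629)) = 663/269965 - 112699*2/sqrt(14 - 4/629) = 663/269965 - 112699*sqrt(615162)/1467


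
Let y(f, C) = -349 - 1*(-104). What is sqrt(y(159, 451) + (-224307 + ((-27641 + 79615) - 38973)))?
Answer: I*sqrt(211551) ≈ 459.95*I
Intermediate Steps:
y(f, C) = -245 (y(f, C) = -349 + 104 = -245)
sqrt(y(159, 451) + (-224307 + ((-27641 + 79615) - 38973))) = sqrt(-245 + (-224307 + ((-27641 + 79615) - 38973))) = sqrt(-245 + (-224307 + (51974 - 38973))) = sqrt(-245 + (-224307 + 13001)) = sqrt(-245 - 211306) = sqrt(-211551) = I*sqrt(211551)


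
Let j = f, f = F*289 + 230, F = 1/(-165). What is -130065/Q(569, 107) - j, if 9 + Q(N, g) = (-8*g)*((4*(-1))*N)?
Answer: -73394390992/321460755 ≈ -228.32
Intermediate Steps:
F = -1/165 ≈ -0.0060606
Q(N, g) = -9 + 32*N*g (Q(N, g) = -9 + (-8*g)*((4*(-1))*N) = -9 + (-8*g)*(-4*N) = -9 + 32*N*g)
f = 37661/165 (f = -1/165*289 + 230 = -289/165 + 230 = 37661/165 ≈ 228.25)
j = 37661/165 ≈ 228.25
-130065/Q(569, 107) - j = -130065/(-9 + 32*569*107) - 1*37661/165 = -130065/(-9 + 1948256) - 37661/165 = -130065/1948247 - 37661/165 = -73394390992/321460755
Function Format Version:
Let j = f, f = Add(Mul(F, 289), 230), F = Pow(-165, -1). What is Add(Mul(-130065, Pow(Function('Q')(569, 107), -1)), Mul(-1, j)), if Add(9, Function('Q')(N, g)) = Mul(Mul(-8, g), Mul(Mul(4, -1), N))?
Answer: Rational(-73394390992, 321460755) ≈ -228.32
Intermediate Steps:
F = Rational(-1, 165) ≈ -0.0060606
Function('Q')(N, g) = Add(-9, Mul(32, N, g)) (Function('Q')(N, g) = Add(-9, Mul(Mul(-8, g), Mul(Mul(4, -1), N))) = Add(-9, Mul(Mul(-8, g), Mul(-4, N))) = Add(-9, Mul(32, N, g)))
f = Rational(37661, 165) (f = Add(Mul(Rational(-1, 165), 289), 230) = Add(Rational(-289, 165), 230) = Rational(37661, 165) ≈ 228.25)
j = Rational(37661, 165) ≈ 228.25
Add(Mul(-130065, Pow(Function('Q')(569, 107), -1)), Mul(-1, j)) = Add(Mul(-130065, Pow(Add(-9, Mul(32, 569, 107)), -1)), Mul(-1, Rational(37661, 165))) = Add(Mul(-130065, Pow(Add(-9, 1948256), -1)), Rational(-37661, 165)) = Add(Mul(-130065, Pow(1948247, -1)), Rational(-37661, 165)) = Add(Mul(-130065, Rational(1, 1948247)), Rational(-37661, 165)) = Add(Rational(-130065, 1948247), Rational(-37661, 165)) = Rational(-73394390992, 321460755)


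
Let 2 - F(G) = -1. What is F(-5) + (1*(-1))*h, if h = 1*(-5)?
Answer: 8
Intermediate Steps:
F(G) = 3 (F(G) = 2 - 1*(-1) = 2 + 1 = 3)
h = -5
F(-5) + (1*(-1))*h = 3 + (1*(-1))*(-5) = 3 - 1*(-5) = 3 + 5 = 8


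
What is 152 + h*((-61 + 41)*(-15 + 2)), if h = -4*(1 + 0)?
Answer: -888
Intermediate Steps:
h = -4 (h = -4*1 = -4)
152 + h*((-61 + 41)*(-15 + 2)) = 152 - 4*(-61 + 41)*(-15 + 2) = 152 - (-80)*(-13) = 152 - 4*260 = 152 - 1040 = -888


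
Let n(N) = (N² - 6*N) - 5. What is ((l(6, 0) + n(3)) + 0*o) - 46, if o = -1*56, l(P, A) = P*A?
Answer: -60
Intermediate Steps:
l(P, A) = A*P
o = -56
n(N) = -5 + N² - 6*N
((l(6, 0) + n(3)) + 0*o) - 46 = ((0*6 + (-5 + 3² - 6*3)) + 0*(-56)) - 46 = ((0 + (-5 + 9 - 18)) + 0) - 46 = ((0 - 14) + 0) - 46 = (-14 + 0) - 46 = -14 - 46 = -60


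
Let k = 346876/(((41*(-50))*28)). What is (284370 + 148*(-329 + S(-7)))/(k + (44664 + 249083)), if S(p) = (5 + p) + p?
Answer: 3362865100/4215182731 ≈ 0.79780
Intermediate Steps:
S(p) = 5 + 2*p
k = -86719/14350 (k = 346876/((-2050*28)) = 346876/(-57400) = 346876*(-1/57400) = -86719/14350 ≈ -6.0431)
(284370 + 148*(-329 + S(-7)))/(k + (44664 + 249083)) = (284370 + 148*(-329 + (5 + 2*(-7))))/(-86719/14350 + (44664 + 249083)) = (284370 + 148*(-329 + (5 - 14)))/(-86719/14350 + 293747) = (284370 + 148*(-329 - 9))/(4215182731/14350) = (284370 + 148*(-338))*(14350/4215182731) = (284370 - 50024)*(14350/4215182731) = 234346*(14350/4215182731) = 3362865100/4215182731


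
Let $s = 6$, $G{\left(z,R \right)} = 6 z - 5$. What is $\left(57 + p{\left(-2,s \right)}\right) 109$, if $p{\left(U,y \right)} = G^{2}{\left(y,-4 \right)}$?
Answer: $110962$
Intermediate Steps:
$G{\left(z,R \right)} = -5 + 6 z$
$p{\left(U,y \right)} = \left(-5 + 6 y\right)^{2}$
$\left(57 + p{\left(-2,s \right)}\right) 109 = \left(57 + \left(-5 + 6 \cdot 6\right)^{2}\right) 109 = \left(57 + \left(-5 + 36\right)^{2}\right) 109 = \left(57 + 31^{2}\right) 109 = \left(57 + 961\right) 109 = 1018 \cdot 109 = 110962$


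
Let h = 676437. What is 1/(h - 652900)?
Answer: 1/23537 ≈ 4.2486e-5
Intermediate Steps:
1/(h - 652900) = 1/(676437 - 652900) = 1/23537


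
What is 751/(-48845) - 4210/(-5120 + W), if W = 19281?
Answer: -216272361/691694045 ≈ -0.31267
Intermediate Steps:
751/(-48845) - 4210/(-5120 + W) = 751/(-48845) - 4210/(-5120 + 19281) = 751*(-1/48845) - 4210/14161 = -751/48845 - 4210*1/14161 = -751/48845 - 4210/14161 = -216272361/691694045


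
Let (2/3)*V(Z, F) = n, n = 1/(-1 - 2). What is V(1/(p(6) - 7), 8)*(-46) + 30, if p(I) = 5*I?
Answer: 53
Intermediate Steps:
n = -⅓ (n = 1/(-3) = -⅓ ≈ -0.33333)
V(Z, F) = -½ (V(Z, F) = (3/2)*(-⅓) = -½)
V(1/(p(6) - 7), 8)*(-46) + 30 = -½*(-46) + 30 = 23 + 30 = 53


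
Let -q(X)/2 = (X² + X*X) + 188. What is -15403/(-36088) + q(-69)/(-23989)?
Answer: 1070331527/865715032 ≈ 1.2364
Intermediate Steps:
q(X) = -376 - 4*X² (q(X) = -2*((X² + X*X) + 188) = -2*((X² + X²) + 188) = -2*(2*X² + 188) = -2*(188 + 2*X²) = -376 - 4*X²)
-15403/(-36088) + q(-69)/(-23989) = -15403/(-36088) + (-376 - 4*(-69)²)/(-23989) = -15403*(-1/36088) + (-376 - 4*4761)*(-1/23989) = 15403/36088 + (-376 - 19044)*(-1/23989) = 15403/36088 - 19420*(-1/23989) = 15403/36088 + 19420/23989 = 1070331527/865715032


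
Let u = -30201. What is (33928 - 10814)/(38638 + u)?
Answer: 1778/649 ≈ 2.7396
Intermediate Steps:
(33928 - 10814)/(38638 + u) = (33928 - 10814)/(38638 - 30201) = 23114/8437 = 23114*(1/8437) = 1778/649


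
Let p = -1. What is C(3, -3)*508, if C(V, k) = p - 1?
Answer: -1016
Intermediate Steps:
C(V, k) = -2 (C(V, k) = -1 - 1 = -2)
C(3, -3)*508 = -2*508 = -1016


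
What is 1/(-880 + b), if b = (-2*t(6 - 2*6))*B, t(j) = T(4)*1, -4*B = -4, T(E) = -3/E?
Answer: -2/1757 ≈ -0.0011383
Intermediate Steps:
B = 1 (B = -¼*(-4) = 1)
t(j) = -¾ (t(j) = -3/4*1 = -3*¼*1 = -¾*1 = -¾)
b = 3/2 (b = -2*(-¾)*1 = (3/2)*1 = 3/2 ≈ 1.5000)
1/(-880 + b) = 1/(-880 + 3/2) = 1/(-1757/2) = -2/1757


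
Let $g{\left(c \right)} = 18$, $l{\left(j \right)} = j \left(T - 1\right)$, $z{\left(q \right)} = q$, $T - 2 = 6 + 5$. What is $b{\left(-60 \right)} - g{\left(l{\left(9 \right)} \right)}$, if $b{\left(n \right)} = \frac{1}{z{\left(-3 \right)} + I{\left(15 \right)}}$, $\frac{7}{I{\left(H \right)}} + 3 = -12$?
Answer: $- \frac{951}{52} \approx -18.288$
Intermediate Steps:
$T = 13$ ($T = 2 + \left(6 + 5\right) = 2 + 11 = 13$)
$l{\left(j \right)} = 12 j$ ($l{\left(j \right)} = j \left(13 - 1\right) = j 12 = 12 j$)
$I{\left(H \right)} = - \frac{7}{15}$ ($I{\left(H \right)} = \frac{7}{-3 - 12} = \frac{7}{-15} = 7 \left(- \frac{1}{15}\right) = - \frac{7}{15}$)
$b{\left(n \right)} = - \frac{15}{52}$ ($b{\left(n \right)} = \frac{1}{-3 - \frac{7}{15}} = \frac{1}{- \frac{52}{15}} = - \frac{15}{52}$)
$b{\left(-60 \right)} - g{\left(l{\left(9 \right)} \right)} = - \frac{15}{52} - 18 = - \frac{951}{52}$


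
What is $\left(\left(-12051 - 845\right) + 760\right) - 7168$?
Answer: $-19304$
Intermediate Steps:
$\left(\left(-12051 - 845\right) + 760\right) - 7168 = \left(-12896 + 760\right) - 7168 = -12136 - 7168 = -19304$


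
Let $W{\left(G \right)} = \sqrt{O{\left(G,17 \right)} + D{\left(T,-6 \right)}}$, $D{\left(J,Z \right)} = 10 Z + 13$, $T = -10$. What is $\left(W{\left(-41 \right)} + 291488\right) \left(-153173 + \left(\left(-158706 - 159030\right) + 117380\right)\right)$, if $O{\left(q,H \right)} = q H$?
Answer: $-103049461152 - 707058 i \sqrt{186} \approx -1.0305 \cdot 10^{11} - 9.643 \cdot 10^{6} i$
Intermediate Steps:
$D{\left(J,Z \right)} = 13 + 10 Z$
$O{\left(q,H \right)} = H q$
$W{\left(G \right)} = \sqrt{-47 + 17 G}$ ($W{\left(G \right)} = \sqrt{17 G + \left(13 + 10 \left(-6\right)\right)} = \sqrt{17 G + \left(13 - 60\right)} = \sqrt{17 G - 47} = \sqrt{-47 + 17 G}$)
$\left(W{\left(-41 \right)} + 291488\right) \left(-153173 + \left(\left(-158706 - 159030\right) + 117380\right)\right) = \left(\sqrt{-47 + 17 \left(-41\right)} + 291488\right) \left(-153173 + \left(\left(-158706 - 159030\right) + 117380\right)\right) = \left(\sqrt{-47 - 697} + 291488\right) \left(-153173 + \left(-317736 + 117380\right)\right) = \left(\sqrt{-744} + 291488\right) \left(-153173 - 200356\right) = \left(2 i \sqrt{186} + 291488\right) \left(-353529\right) = \left(291488 + 2 i \sqrt{186}\right) \left(-353529\right) = -103049461152 - 707058 i \sqrt{186}$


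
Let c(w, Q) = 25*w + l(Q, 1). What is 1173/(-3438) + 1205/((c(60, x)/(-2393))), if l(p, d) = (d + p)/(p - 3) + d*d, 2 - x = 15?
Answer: -13220610697/6884022 ≈ -1920.5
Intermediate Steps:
x = -13 (x = 2 - 1*15 = 2 - 15 = -13)
l(p, d) = d² + (d + p)/(-3 + p) (l(p, d) = (d + p)/(-3 + p) + d² = d² + (d + p)/(-3 + p))
c(w, Q) = 25*w + (-2 + 2*Q)/(-3 + Q) (c(w, Q) = 25*w + (1 + Q - 3*1² + Q*1²)/(-3 + Q) = 25*w + (1 + Q - 3*1 + Q*1)/(-3 + Q) = 25*w + (1 + Q - 3 + Q)/(-3 + Q) = 25*w + (-2 + 2*Q)/(-3 + Q))
1173/(-3438) + 1205/((c(60, x)/(-2393))) = 1173/(-3438) + 1205/((((-2 + 2*(-13) + 25*60*(-3 - 13))/(-3 - 13))/(-2393))) = 1173*(-1/3438) + 1205/((((-2 - 26 + 25*60*(-16))/(-16))*(-1/2393))) = -391/1146 + 1205/((-(-2 - 26 - 24000)/16*(-1/2393))) = -391/1146 + 1205/((-1/16*(-24028)*(-1/2393))) = -391/1146 + 1205/(((6007/4)*(-1/2393))) = -391/1146 + 1205/(-6007/9572) = -391/1146 + 1205*(-9572/6007) = -391/1146 - 11534260/6007 = -13220610697/6884022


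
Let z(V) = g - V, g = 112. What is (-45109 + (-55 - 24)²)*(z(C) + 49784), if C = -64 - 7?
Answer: -1942117356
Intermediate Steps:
C = -71
z(V) = 112 - V
(-45109 + (-55 - 24)²)*(z(C) + 49784) = (-45109 + (-55 - 24)²)*((112 - 1*(-71)) + 49784) = (-45109 + (-79)²)*((112 + 71) + 49784) = (-45109 + 6241)*(183 + 49784) = -38868*49967 = -1942117356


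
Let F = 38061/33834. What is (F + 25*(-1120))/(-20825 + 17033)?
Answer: 315771313/42766176 ≈ 7.3837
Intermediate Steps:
F = 12687/11278 (F = 38061*(1/33834) = 12687/11278 ≈ 1.1249)
(F + 25*(-1120))/(-20825 + 17033) = (12687/11278 + 25*(-1120))/(-20825 + 17033) = (12687/11278 - 28000)/(-3792) = -315771313/11278*(-1/3792) = 315771313/42766176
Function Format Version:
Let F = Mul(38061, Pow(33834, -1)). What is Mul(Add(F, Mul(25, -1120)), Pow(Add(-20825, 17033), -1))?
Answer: Rational(315771313, 42766176) ≈ 7.3837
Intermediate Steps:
F = Rational(12687, 11278) (F = Mul(38061, Rational(1, 33834)) = Rational(12687, 11278) ≈ 1.1249)
Mul(Add(F, Mul(25, -1120)), Pow(Add(-20825, 17033), -1)) = Mul(Add(Rational(12687, 11278), Mul(25, -1120)), Pow(Add(-20825, 17033), -1)) = Mul(Add(Rational(12687, 11278), -28000), Pow(-3792, -1)) = Mul(Rational(-315771313, 11278), Rational(-1, 3792)) = Rational(315771313, 42766176)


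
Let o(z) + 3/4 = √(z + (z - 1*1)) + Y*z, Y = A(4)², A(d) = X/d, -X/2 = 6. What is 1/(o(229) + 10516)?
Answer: 201220/2530585713 - 16*√457/2530585713 ≈ 7.9380e-5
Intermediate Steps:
X = -12 (X = -2*6 = -12)
A(d) = -12/d
Y = 9 (Y = (-12/4)² = (-12*¼)² = (-3)² = 9)
o(z) = -¾ + √(-1 + 2*z) + 9*z (o(z) = -¾ + (√(z + (z - 1*1)) + 9*z) = -¾ + (√(z + (z - 1)) + 9*z) = -¾ + (√(z + (-1 + z)) + 9*z) = -¾ + (√(-1 + 2*z) + 9*z) = -¾ + √(-1 + 2*z) + 9*z)
1/(o(229) + 10516) = 1/((-¾ + √(-1 + 2*229) + 9*229) + 10516) = 1/((-¾ + √(-1 + 458) + 2061) + 10516) = 1/((-¾ + √457 + 2061) + 10516) = 1/((8241/4 + √457) + 10516) = 1/(50305/4 + √457)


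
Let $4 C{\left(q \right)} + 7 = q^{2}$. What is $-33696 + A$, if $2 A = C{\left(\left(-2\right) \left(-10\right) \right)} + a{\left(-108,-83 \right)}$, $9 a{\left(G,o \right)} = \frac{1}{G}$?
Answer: $- \frac{32704763}{972} \approx -33647.0$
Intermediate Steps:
$a{\left(G,o \right)} = \frac{1}{9 G}$
$C{\left(q \right)} = - \frac{7}{4} + \frac{q^{2}}{4}$
$A = \frac{47749}{972}$ ($A = \frac{\left(- \frac{7}{4} + \frac{\left(\left(-2\right) \left(-10\right)\right)^{2}}{4}\right) + \frac{1}{9 \left(-108\right)}}{2} = \frac{\left(- \frac{7}{4} + \frac{20^{2}}{4}\right) + \frac{1}{9} \left(- \frac{1}{108}\right)}{2} = \frac{\left(- \frac{7}{4} + \frac{1}{4} \cdot 400\right) - \frac{1}{972}}{2} = \frac{\left(- \frac{7}{4} + 100\right) - \frac{1}{972}}{2} = \frac{\frac{393}{4} - \frac{1}{972}}{2} = \frac{1}{2} \cdot \frac{47749}{486} = \frac{47749}{972} \approx 49.125$)
$-33696 + A = -33696 + \frac{47749}{972} = - \frac{32704763}{972}$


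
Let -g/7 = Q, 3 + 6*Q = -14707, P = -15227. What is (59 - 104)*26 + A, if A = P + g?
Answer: 2294/3 ≈ 764.67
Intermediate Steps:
Q = -7355/3 (Q = -½ + (⅙)*(-14707) = -½ - 14707/6 = -7355/3 ≈ -2451.7)
g = 51485/3 (g = -7*(-7355/3) = 51485/3 ≈ 17162.)
A = 5804/3 (A = -15227 + 51485/3 = 5804/3 ≈ 1934.7)
(59 - 104)*26 + A = (59 - 104)*26 + 5804/3 = -45*26 + 5804/3 = -1170 + 5804/3 = 2294/3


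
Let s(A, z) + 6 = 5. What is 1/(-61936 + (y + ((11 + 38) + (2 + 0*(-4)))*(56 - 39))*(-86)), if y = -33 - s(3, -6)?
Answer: -1/133746 ≈ -7.4769e-6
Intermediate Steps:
s(A, z) = -1 (s(A, z) = -6 + 5 = -1)
y = -32 (y = -33 - 1*(-1) = -33 + 1 = -32)
1/(-61936 + (y + ((11 + 38) + (2 + 0*(-4)))*(56 - 39))*(-86)) = 1/(-61936 + (-32 + ((11 + 38) + (2 + 0*(-4)))*(56 - 39))*(-86)) = 1/(-61936 + (-32 + (49 + (2 + 0))*17)*(-86)) = 1/(-61936 + (-32 + (49 + 2)*17)*(-86)) = 1/(-61936 + (-32 + 51*17)*(-86)) = 1/(-61936 + (-32 + 867)*(-86)) = 1/(-61936 + 835*(-86)) = 1/(-61936 - 71810) = 1/(-133746) = -1/133746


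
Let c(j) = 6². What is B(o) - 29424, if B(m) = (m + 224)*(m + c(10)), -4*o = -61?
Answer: -274599/16 ≈ -17162.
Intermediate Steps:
o = 61/4 (o = -¼*(-61) = 61/4 ≈ 15.250)
c(j) = 36
B(m) = (36 + m)*(224 + m) (B(m) = (m + 224)*(m + 36) = (224 + m)*(36 + m) = (36 + m)*(224 + m))
B(o) - 29424 = (8064 + (61/4)² + 260*(61/4)) - 29424 = (8064 + 3721/16 + 3965) - 29424 = 196185/16 - 29424 = -274599/16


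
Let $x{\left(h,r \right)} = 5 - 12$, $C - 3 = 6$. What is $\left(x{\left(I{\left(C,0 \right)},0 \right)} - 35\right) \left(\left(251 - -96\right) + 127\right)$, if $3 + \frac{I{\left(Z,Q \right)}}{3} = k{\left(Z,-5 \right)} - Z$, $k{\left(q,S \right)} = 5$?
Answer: $-19908$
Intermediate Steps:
$C = 9$ ($C = 3 + 6 = 9$)
$I{\left(Z,Q \right)} = 6 - 3 Z$ ($I{\left(Z,Q \right)} = -9 + 3 \left(5 - Z\right) = -9 - \left(-15 + 3 Z\right) = 6 - 3 Z$)
$x{\left(h,r \right)} = -7$ ($x{\left(h,r \right)} = 5 - 12 = -7$)
$\left(x{\left(I{\left(C,0 \right)},0 \right)} - 35\right) \left(\left(251 - -96\right) + 127\right) = \left(-7 - 35\right) \left(\left(251 - -96\right) + 127\right) = - 42 \left(\left(251 + 96\right) + 127\right) = - 42 \left(347 + 127\right) = \left(-42\right) 474 = -19908$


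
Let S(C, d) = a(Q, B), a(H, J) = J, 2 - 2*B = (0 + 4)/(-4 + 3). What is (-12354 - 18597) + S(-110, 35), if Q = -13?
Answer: -30948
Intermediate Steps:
B = 3 (B = 1 - (0 + 4)/(2*(-4 + 3)) = 1 - 2/(-1) = 1 - 2*(-1) = 1 - 1/2*(-4) = 1 + 2 = 3)
S(C, d) = 3
(-12354 - 18597) + S(-110, 35) = (-12354 - 18597) + 3 = -30951 + 3 = -30948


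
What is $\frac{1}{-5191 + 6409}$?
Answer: $\frac{1}{1218} \approx 0.00082102$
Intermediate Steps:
$\frac{1}{-5191 + 6409} = \frac{1}{1218}$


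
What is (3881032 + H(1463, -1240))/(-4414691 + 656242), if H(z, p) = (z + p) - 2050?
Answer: -3879205/3758449 ≈ -1.0321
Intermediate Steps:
H(z, p) = -2050 + p + z (H(z, p) = (p + z) - 2050 = -2050 + p + z)
(3881032 + H(1463, -1240))/(-4414691 + 656242) = (3881032 + (-2050 - 1240 + 1463))/(-4414691 + 656242) = (3881032 - 1827)/(-3758449) = 3879205*(-1/3758449) = -3879205/3758449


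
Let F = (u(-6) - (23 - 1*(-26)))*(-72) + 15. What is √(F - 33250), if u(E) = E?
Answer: 5*I*√1171 ≈ 171.1*I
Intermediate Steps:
F = 3975 (F = (-6 - (23 - 1*(-26)))*(-72) + 15 = (-6 - (23 + 26))*(-72) + 15 = (-6 - 1*49)*(-72) + 15 = (-6 - 49)*(-72) + 15 = -55*(-72) + 15 = 3960 + 15 = 3975)
√(F - 33250) = √(3975 - 33250) = √(-29275) = 5*I*√1171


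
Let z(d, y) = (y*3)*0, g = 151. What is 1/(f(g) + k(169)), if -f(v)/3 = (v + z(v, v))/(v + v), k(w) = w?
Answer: 2/335 ≈ 0.0059702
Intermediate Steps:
z(d, y) = 0 (z(d, y) = (3*y)*0 = 0)
f(v) = -3/2 (f(v) = -3*(v + 0)/(v + v) = -3*v/(2*v) = -3*v*1/(2*v) = -3*1/2 = -3/2)
1/(f(g) + k(169)) = 1/(-3/2 + 169) = 1/(335/2) = 2/335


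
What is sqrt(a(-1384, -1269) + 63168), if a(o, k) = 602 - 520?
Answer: 5*sqrt(2530) ≈ 251.50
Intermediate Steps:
a(o, k) = 82
sqrt(a(-1384, -1269) + 63168) = sqrt(82 + 63168) = sqrt(63250) = 5*sqrt(2530)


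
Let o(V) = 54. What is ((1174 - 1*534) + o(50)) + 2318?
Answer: 3012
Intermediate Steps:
((1174 - 1*534) + o(50)) + 2318 = ((1174 - 1*534) + 54) + 2318 = ((1174 - 534) + 54) + 2318 = (640 + 54) + 2318 = 694 + 2318 = 3012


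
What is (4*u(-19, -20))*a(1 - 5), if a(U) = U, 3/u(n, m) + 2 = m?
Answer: 24/11 ≈ 2.1818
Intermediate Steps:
u(n, m) = 3/(-2 + m)
(4*u(-19, -20))*a(1 - 5) = (4*(3/(-2 - 20)))*(1 - 5) = (4*(3/(-22)))*(-4) = (4*(3*(-1/22)))*(-4) = (4*(-3/22))*(-4) = -6/11*(-4) = 24/11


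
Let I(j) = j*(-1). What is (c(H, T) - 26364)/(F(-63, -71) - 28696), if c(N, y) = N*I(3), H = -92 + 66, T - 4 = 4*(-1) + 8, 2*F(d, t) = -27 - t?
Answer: 4381/4779 ≈ 0.91672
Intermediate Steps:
F(d, t) = -27/2 - t/2 (F(d, t) = (-27 - t)/2 = -27/2 - t/2)
T = 8 (T = 4 + (4*(-1) + 8) = 4 + (-4 + 8) = 4 + 4 = 8)
I(j) = -j
H = -26
c(N, y) = -3*N (c(N, y) = N*(-1*3) = N*(-3) = -3*N)
(c(H, T) - 26364)/(F(-63, -71) - 28696) = (-3*(-26) - 26364)/((-27/2 - ½*(-71)) - 28696) = (78 - 26364)/((-27/2 + 71/2) - 28696) = -26286/(22 - 28696) = -26286/(-28674) = -26286*(-1/28674) = 4381/4779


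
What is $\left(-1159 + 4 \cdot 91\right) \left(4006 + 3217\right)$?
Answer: $-5742285$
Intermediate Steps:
$\left(-1159 + 4 \cdot 91\right) \left(4006 + 3217\right) = \left(-1159 + 364\right) 7223 = \left(-795\right) 7223 = -5742285$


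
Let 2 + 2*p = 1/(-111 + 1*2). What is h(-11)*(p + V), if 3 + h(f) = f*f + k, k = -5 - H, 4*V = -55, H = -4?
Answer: -752661/436 ≈ -1726.3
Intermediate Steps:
V = -55/4 (V = (¼)*(-55) = -55/4 ≈ -13.750)
k = -1 (k = -5 - 1*(-4) = -5 + 4 = -1)
p = -219/218 (p = -1 + 1/(2*(-111 + 1*2)) = -1 + 1/(2*(-111 + 2)) = -1 + (½)/(-109) = -1 + (½)*(-1/109) = -1 - 1/218 = -219/218 ≈ -1.0046)
h(f) = -4 + f² (h(f) = -3 + (f*f - 1) = -3 + (f² - 1) = -3 + (-1 + f²) = -4 + f²)
h(-11)*(p + V) = (-4 + (-11)²)*(-219/218 - 55/4) = (-4 + 121)*(-6433/436) = 117*(-6433/436) = -752661/436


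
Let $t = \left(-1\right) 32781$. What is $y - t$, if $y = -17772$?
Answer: $15009$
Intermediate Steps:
$t = -32781$
$y - t = -17772 - -32781 = -17772 + 32781 = 15009$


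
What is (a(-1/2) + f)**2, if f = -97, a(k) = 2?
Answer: 9025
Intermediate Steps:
(a(-1/2) + f)**2 = (2 - 97)**2 = (-95)**2 = 9025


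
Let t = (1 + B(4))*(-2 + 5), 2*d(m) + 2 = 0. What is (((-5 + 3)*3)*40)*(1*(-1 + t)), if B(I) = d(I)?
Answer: 240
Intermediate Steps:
d(m) = -1 (d(m) = -1 + (½)*0 = -1 + 0 = -1)
B(I) = -1
t = 0 (t = (1 - 1)*(-2 + 5) = 0*3 = 0)
(((-5 + 3)*3)*40)*(1*(-1 + t)) = (((-5 + 3)*3)*40)*(1*(-1 + 0)) = (-2*3*40)*(1*(-1)) = -6*40*(-1) = -240*(-1) = 240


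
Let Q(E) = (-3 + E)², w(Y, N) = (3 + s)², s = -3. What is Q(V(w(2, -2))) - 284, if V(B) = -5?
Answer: -220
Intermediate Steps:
w(Y, N) = 0 (w(Y, N) = (3 - 3)² = 0² = 0)
Q(V(w(2, -2))) - 284 = (-3 - 5)² - 284 = (-8)² - 284 = 64 - 284 = -220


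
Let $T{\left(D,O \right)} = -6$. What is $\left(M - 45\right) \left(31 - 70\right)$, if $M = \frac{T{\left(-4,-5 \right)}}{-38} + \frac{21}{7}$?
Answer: $\frac{31005}{19} \approx 1631.8$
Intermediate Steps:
$M = \frac{60}{19}$ ($M = - \frac{6}{-38} + \frac{21}{7} = \left(-6\right) \left(- \frac{1}{38}\right) + 21 \cdot \frac{1}{7} = \frac{3}{19} + 3 = \frac{60}{19} \approx 3.1579$)
$\left(M - 45\right) \left(31 - 70\right) = \left(\frac{60}{19} - 45\right) \left(31 - 70\right) = \left(\frac{60}{19} - 45\right) \left(-39\right) = \left(- \frac{795}{19}\right) \left(-39\right) = \frac{31005}{19}$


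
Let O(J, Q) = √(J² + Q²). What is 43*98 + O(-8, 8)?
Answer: 4214 + 8*√2 ≈ 4225.3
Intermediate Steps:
43*98 + O(-8, 8) = 43*98 + √((-8)² + 8²) = 4214 + √(64 + 64) = 4214 + √128 = 4214 + 8*√2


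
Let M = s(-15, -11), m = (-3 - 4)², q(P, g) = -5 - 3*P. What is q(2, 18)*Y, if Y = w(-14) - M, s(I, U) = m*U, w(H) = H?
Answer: -5775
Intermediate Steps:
m = 49 (m = (-7)² = 49)
s(I, U) = 49*U
M = -539 (M = 49*(-11) = -539)
Y = 525 (Y = -14 - 1*(-539) = -14 + 539 = 525)
q(2, 18)*Y = (-5 - 3*2)*525 = (-5 - 6)*525 = -11*525 = -5775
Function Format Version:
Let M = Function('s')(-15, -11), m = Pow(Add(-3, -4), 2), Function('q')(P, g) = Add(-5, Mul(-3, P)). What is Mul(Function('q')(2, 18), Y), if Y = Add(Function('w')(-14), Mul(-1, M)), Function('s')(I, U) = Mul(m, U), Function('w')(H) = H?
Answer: -5775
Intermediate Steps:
m = 49 (m = Pow(-7, 2) = 49)
Function('s')(I, U) = Mul(49, U)
M = -539 (M = Mul(49, -11) = -539)
Y = 525 (Y = Add(-14, Mul(-1, -539)) = Add(-14, 539) = 525)
Mul(Function('q')(2, 18), Y) = Mul(Add(-5, Mul(-3, 2)), 525) = Mul(Add(-5, -6), 525) = Mul(-11, 525) = -5775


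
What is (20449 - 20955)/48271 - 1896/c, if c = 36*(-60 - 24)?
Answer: 3749653/6082146 ≈ 0.61650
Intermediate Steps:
c = -3024 (c = 36*(-84) = -3024)
(20449 - 20955)/48271 - 1896/c = (20449 - 20955)/48271 - 1896/(-3024) = -506*1/48271 - 1896*(-1/3024) = -506/48271 + 79/126 = 3749653/6082146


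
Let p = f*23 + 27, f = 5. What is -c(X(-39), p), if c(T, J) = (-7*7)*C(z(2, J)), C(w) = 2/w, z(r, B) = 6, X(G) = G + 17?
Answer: 49/3 ≈ 16.333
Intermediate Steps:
X(G) = 17 + G
p = 142 (p = 5*23 + 27 = 115 + 27 = 142)
c(T, J) = -49/3 (c(T, J) = (-7*7)*(2/6) = -98/6 = -49*⅓ = -49/3)
-c(X(-39), p) = -1*(-49/3) = 49/3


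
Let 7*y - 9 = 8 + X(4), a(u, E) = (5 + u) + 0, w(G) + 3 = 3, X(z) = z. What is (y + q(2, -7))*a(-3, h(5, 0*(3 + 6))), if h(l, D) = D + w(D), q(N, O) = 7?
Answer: 20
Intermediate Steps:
w(G) = 0 (w(G) = -3 + 3 = 0)
h(l, D) = D (h(l, D) = D + 0 = D)
a(u, E) = 5 + u
y = 3 (y = 9/7 + (8 + 4)/7 = 9/7 + (1/7)*12 = 9/7 + 12/7 = 3)
(y + q(2, -7))*a(-3, h(5, 0*(3 + 6))) = (3 + 7)*(5 - 3) = 10*2 = 20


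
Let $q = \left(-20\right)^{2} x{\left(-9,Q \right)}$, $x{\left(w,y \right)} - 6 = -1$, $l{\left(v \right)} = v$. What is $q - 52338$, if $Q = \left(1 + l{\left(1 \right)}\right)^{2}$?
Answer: $-50338$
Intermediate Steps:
$Q = 4$ ($Q = \left(1 + 1\right)^{2} = 2^{2} = 4$)
$x{\left(w,y \right)} = 5$ ($x{\left(w,y \right)} = 6 - 1 = 5$)
$q = 2000$ ($q = \left(-20\right)^{2} \cdot 5 = 400 \cdot 5 = 2000$)
$q - 52338 = 2000 - 52338 = -50338$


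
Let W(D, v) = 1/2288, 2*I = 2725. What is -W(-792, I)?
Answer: -1/2288 ≈ -0.00043706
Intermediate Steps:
I = 2725/2 (I = (½)*2725 = 2725/2 ≈ 1362.5)
W(D, v) = 1/2288
-W(-792, I) = -1*1/2288 = -1/2288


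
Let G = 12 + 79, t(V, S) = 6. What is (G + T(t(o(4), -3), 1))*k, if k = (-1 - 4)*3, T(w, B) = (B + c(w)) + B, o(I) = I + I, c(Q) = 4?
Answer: -1455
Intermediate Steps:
o(I) = 2*I
T(w, B) = 4 + 2*B (T(w, B) = (B + 4) + B = (4 + B) + B = 4 + 2*B)
k = -15 (k = -5*3 = -15)
G = 91
(G + T(t(o(4), -3), 1))*k = (91 + (4 + 2*1))*(-15) = (91 + (4 + 2))*(-15) = (91 + 6)*(-15) = 97*(-15) = -1455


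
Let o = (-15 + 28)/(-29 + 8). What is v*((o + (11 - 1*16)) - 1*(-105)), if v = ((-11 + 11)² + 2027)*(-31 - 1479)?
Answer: -6387826990/21 ≈ -3.0418e+8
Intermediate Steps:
o = -13/21 (o = 13/(-21) = 13*(-1/21) = -13/21 ≈ -0.61905)
v = -3060770 (v = (0² + 2027)*(-1510) = (0 + 2027)*(-1510) = 2027*(-1510) = -3060770)
v*((o + (11 - 1*16)) - 1*(-105)) = -3060770*((-13/21 + (11 - 1*16)) - 1*(-105)) = -3060770*((-13/21 + (11 - 16)) + 105) = -3060770*((-13/21 - 5) + 105) = -3060770*(-118/21 + 105) = -3060770*2087/21 = -6387826990/21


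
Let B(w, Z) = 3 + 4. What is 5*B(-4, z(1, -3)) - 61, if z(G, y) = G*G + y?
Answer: -26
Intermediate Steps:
z(G, y) = y + G² (z(G, y) = G² + y = y + G²)
B(w, Z) = 7
5*B(-4, z(1, -3)) - 61 = 5*7 - 61 = 35 - 61 = -26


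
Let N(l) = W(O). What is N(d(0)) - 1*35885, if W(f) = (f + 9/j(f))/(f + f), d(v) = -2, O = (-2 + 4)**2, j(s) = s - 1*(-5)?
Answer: -287075/8 ≈ -35884.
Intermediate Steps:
j(s) = 5 + s (j(s) = s + 5 = 5 + s)
O = 4 (O = 2**2 = 4)
W(f) = (f + 9/(5 + f))/(2*f) (W(f) = (f + 9/(5 + f))/(f + f) = (f + 9/(5 + f))/((2*f)) = (f + 9/(5 + f))*(1/(2*f)) = (f + 9/(5 + f))/(2*f))
N(l) = 5/8 (N(l) = (1/2)*(9 + 4*(5 + 4))/(4*(5 + 4)) = (1/2)*(1/4)*(9 + 4*9)/9 = (1/2)*(1/4)*(1/9)*(9 + 36) = (1/2)*(1/4)*(1/9)*45 = 5/8)
N(d(0)) - 1*35885 = 5/8 - 1*35885 = 5/8 - 35885 = -287075/8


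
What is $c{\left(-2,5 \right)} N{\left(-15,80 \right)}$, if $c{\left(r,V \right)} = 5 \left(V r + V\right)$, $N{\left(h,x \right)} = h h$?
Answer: $-5625$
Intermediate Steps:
$N{\left(h,x \right)} = h^{2}$
$c{\left(r,V \right)} = 5 V + 5 V r$ ($c{\left(r,V \right)} = 5 \left(V + V r\right) = 5 V + 5 V r$)
$c{\left(-2,5 \right)} N{\left(-15,80 \right)} = 5 \cdot 5 \left(1 - 2\right) \left(-15\right)^{2} = 5 \cdot 5 \left(-1\right) 225 = \left(-25\right) 225 = -5625$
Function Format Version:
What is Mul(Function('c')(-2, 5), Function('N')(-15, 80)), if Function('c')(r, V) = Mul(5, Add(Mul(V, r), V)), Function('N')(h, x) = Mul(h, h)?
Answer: -5625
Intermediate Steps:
Function('N')(h, x) = Pow(h, 2)
Function('c')(r, V) = Add(Mul(5, V), Mul(5, V, r)) (Function('c')(r, V) = Mul(5, Add(V, Mul(V, r))) = Add(Mul(5, V), Mul(5, V, r)))
Mul(Function('c')(-2, 5), Function('N')(-15, 80)) = Mul(Mul(5, 5, Add(1, -2)), Pow(-15, 2)) = Mul(Mul(5, 5, -1), 225) = Mul(-25, 225) = -5625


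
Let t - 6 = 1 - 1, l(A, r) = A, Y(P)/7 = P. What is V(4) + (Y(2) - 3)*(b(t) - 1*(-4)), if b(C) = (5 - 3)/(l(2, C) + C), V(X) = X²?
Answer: 251/4 ≈ 62.750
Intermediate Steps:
Y(P) = 7*P
t = 6 (t = 6 + (1 - 1) = 6 + 0 = 6)
b(C) = 2/(2 + C) (b(C) = (5 - 3)/(2 + C) = 2/(2 + C))
V(4) + (Y(2) - 3)*(b(t) - 1*(-4)) = 4² + (7*2 - 3)*(2/(2 + 6) - 1*(-4)) = 16 + (14 - 3)*(2/8 + 4) = 16 + 11*(2*(⅛) + 4) = 16 + 11*(¼ + 4) = 16 + 11*(17/4) = 16 + 187/4 = 251/4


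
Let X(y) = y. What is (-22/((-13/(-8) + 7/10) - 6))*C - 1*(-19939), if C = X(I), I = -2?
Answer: 2929273/147 ≈ 19927.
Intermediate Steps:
C = -2
(-22/((-13/(-8) + 7/10) - 6))*C - 1*(-19939) = (-22/((-13/(-8) + 7/10) - 6))*(-2) - 1*(-19939) = (-22/((-13*(-⅛) + 7*(⅒)) - 6))*(-2) + 19939 = (-22/((13/8 + 7/10) - 6))*(-2) + 19939 = (-22/(93/40 - 6))*(-2) + 19939 = (-22/(-147/40))*(-2) + 19939 = -40/147*(-22)*(-2) + 19939 = (880/147)*(-2) + 19939 = -1760/147 + 19939 = 2929273/147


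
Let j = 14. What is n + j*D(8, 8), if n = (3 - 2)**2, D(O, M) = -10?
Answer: -139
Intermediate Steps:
n = 1 (n = 1**2 = 1)
n + j*D(8, 8) = 1 + 14*(-10) = 1 - 140 = -139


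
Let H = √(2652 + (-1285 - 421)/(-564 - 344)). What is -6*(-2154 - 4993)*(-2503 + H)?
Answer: -107333646 + 150087*√11163406/227 ≈ -1.0512e+8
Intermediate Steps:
H = 7*√11163406/454 (H = √(2652 - 1706/(-908)) = √(2652 - 1706*(-1/908)) = √(2652 + 853/454) = √(1204861/454) = 7*√11163406/454 ≈ 51.516)
-6*(-2154 - 4993)*(-2503 + H) = -6*(-2154 - 4993)*(-2503 + 7*√11163406/454) = -(-42882)*(-2503 + 7*√11163406/454) = -6*(17888941 - 50029*√11163406/454) = -107333646 + 150087*√11163406/227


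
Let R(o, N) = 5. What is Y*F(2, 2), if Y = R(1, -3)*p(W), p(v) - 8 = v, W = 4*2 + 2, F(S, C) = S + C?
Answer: 360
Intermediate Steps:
F(S, C) = C + S
W = 10 (W = 8 + 2 = 10)
p(v) = 8 + v
Y = 90 (Y = 5*(8 + 10) = 5*18 = 90)
Y*F(2, 2) = 90*(2 + 2) = 90*4 = 360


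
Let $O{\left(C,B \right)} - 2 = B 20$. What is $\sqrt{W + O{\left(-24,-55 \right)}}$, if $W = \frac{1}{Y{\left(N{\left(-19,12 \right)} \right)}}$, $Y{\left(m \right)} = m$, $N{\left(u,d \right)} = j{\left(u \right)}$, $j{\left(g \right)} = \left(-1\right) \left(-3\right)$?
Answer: $\frac{i \sqrt{9879}}{3} \approx 33.131 i$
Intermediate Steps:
$j{\left(g \right)} = 3$
$O{\left(C,B \right)} = 2 + 20 B$ ($O{\left(C,B \right)} = 2 + B 20 = 2 + 20 B$)
$N{\left(u,d \right)} = 3$
$W = \frac{1}{3} \approx 0.33333$
$\sqrt{W + O{\left(-24,-55 \right)}} = \sqrt{\frac{1}{3} + \left(2 + 20 \left(-55\right)\right)} = \sqrt{\frac{1}{3} + \left(2 - 1100\right)} = \sqrt{\frac{1}{3} - 1098} = \sqrt{- \frac{3293}{3}} = \frac{i \sqrt{9879}}{3}$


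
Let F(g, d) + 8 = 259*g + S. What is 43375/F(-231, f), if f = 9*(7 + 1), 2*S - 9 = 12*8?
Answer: -86750/119569 ≈ -0.72552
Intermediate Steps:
S = 105/2 (S = 9/2 + (12*8)/2 = 9/2 + (1/2)*96 = 9/2 + 48 = 105/2 ≈ 52.500)
f = 72 (f = 9*8 = 72)
F(g, d) = 89/2 + 259*g (F(g, d) = -8 + (259*g + 105/2) = -8 + (105/2 + 259*g) = 89/2 + 259*g)
43375/F(-231, f) = 43375/(89/2 + 259*(-231)) = 43375/(89/2 - 59829) = 43375/(-119569/2) = 43375*(-2/119569) = -86750/119569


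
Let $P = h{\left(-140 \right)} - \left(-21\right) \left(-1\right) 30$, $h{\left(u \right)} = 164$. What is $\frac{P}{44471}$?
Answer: $- \frac{466}{44471} \approx -0.010479$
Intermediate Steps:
$P = -466$ ($P = 164 - \left(-21\right) \left(-1\right) 30 = 164 - 21 \cdot 30 = 164 - 630 = -466$)
$\frac{P}{44471} = - \frac{466}{44471}$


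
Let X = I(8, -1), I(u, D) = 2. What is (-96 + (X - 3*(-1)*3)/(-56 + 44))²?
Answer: 1352569/144 ≈ 9392.8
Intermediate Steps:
X = 2
(-96 + (X - 3*(-1)*3)/(-56 + 44))² = (-96 + (2 - 3*(-1)*3)/(-56 + 44))² = (-96 + (2 + 3*3)/(-12))² = (-96 + (2 + 9)*(-1/12))² = (-96 + 11*(-1/12))² = (-96 - 11/12)² = (-1163/12)² = 1352569/144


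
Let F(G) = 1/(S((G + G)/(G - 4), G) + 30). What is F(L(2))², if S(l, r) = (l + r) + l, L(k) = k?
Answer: 1/784 ≈ 0.0012755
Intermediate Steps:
S(l, r) = r + 2*l
F(G) = 1/(30 + G + 4*G/(-4 + G)) (F(G) = 1/((G + 2*((G + G)/(G - 4))) + 30) = 1/((G + 2*((2*G)/(-4 + G))) + 30) = 1/((G + 2*(2*G/(-4 + G))) + 30) = 1/((G + 4*G/(-4 + G)) + 30) = 1/(30 + G + 4*G/(-4 + G)))
F(L(2))² = ((-4 + 2)/(-120 + 2² + 30*2))² = (-2/(-120 + 4 + 60))² = (-2/(-56))² = (-1/56*(-2))² = (1/28)² = 1/784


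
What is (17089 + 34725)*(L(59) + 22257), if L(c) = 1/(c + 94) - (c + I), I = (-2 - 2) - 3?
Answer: 176031121924/153 ≈ 1.1505e+9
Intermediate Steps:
I = -7 (I = -4 - 3 = -7)
L(c) = 7 + 1/(94 + c) - c (L(c) = 1/(c + 94) - (c - 7) = 1/(94 + c) - (-7 + c) = 1/(94 + c) + (7 - c) = 7 + 1/(94 + c) - c)
(17089 + 34725)*(L(59) + 22257) = (17089 + 34725)*((659 - 1*59² - 87*59)/(94 + 59) + 22257) = 51814*((659 - 1*3481 - 5133)/153 + 22257) = 51814*((659 - 3481 - 5133)/153 + 22257) = 51814*((1/153)*(-7955) + 22257) = 51814*(-7955/153 + 22257) = 51814*(3397366/153) = 176031121924/153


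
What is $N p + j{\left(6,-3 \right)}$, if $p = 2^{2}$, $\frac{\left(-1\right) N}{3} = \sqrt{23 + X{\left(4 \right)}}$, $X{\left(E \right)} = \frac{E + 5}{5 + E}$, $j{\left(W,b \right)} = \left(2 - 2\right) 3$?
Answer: $- 24 \sqrt{6} \approx -58.788$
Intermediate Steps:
$j{\left(W,b \right)} = 0$ ($j{\left(W,b \right)} = 0 \cdot 3 = 0$)
$X{\left(E \right)} = 1$ ($X{\left(E \right)} = \frac{5 + E}{5 + E} = 1$)
$N = - 6 \sqrt{6}$ ($N = - 3 \sqrt{23 + 1} = - 3 \sqrt{24} = - 3 \cdot 2 \sqrt{6} = - 6 \sqrt{6} \approx -14.697$)
$p = 4$
$N p + j{\left(6,-3 \right)} = - 6 \sqrt{6} \cdot 4 + 0 = - 24 \sqrt{6} + 0 = - 24 \sqrt{6}$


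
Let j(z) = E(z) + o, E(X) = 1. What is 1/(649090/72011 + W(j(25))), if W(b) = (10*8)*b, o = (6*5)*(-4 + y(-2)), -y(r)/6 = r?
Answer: 72011/1389021170 ≈ 5.1843e-5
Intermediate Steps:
y(r) = -6*r
o = 240 (o = (6*5)*(-4 - 6*(-2)) = 30*(-4 + 12) = 30*8 = 240)
j(z) = 241 (j(z) = 1 + 240 = 241)
W(b) = 80*b
1/(649090/72011 + W(j(25))) = 1/(649090/72011 + 80*241) = 1/(649090*(1/72011) + 19280) = 1/(649090/72011 + 19280) = 1/(1389021170/72011) = 72011/1389021170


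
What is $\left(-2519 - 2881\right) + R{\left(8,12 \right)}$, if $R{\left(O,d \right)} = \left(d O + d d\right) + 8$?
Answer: $-5152$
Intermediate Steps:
$R{\left(O,d \right)} = 8 + d^{2} + O d$ ($R{\left(O,d \right)} = \left(O d + d^{2}\right) + 8 = \left(d^{2} + O d\right) + 8 = 8 + d^{2} + O d$)
$\left(-2519 - 2881\right) + R{\left(8,12 \right)} = \left(-2519 - 2881\right) + \left(8 + 12^{2} + 8 \cdot 12\right) = -5400 + \left(8 + 144 + 96\right) = -5400 + 248 = -5152$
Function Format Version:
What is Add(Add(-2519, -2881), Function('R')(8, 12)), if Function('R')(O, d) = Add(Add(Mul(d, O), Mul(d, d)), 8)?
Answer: -5152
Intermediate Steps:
Function('R')(O, d) = Add(8, Pow(d, 2), Mul(O, d)) (Function('R')(O, d) = Add(Add(Mul(O, d), Pow(d, 2)), 8) = Add(Add(Pow(d, 2), Mul(O, d)), 8) = Add(8, Pow(d, 2), Mul(O, d)))
Add(Add(-2519, -2881), Function('R')(8, 12)) = Add(Add(-2519, -2881), Add(8, Pow(12, 2), Mul(8, 12))) = Add(-5400, Add(8, 144, 96)) = Add(-5400, 248) = -5152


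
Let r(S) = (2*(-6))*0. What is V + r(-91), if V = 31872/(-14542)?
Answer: -15936/7271 ≈ -2.1917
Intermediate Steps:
V = -15936/7271 (V = 31872*(-1/14542) = -15936/7271 ≈ -2.1917)
r(S) = 0 (r(S) = -12*0 = 0)
V + r(-91) = -15936/7271 + 0 = -15936/7271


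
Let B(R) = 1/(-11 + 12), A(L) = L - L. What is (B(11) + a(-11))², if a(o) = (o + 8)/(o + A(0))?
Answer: 196/121 ≈ 1.6198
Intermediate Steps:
A(L) = 0
a(o) = (8 + o)/o (a(o) = (o + 8)/(o + 0) = (8 + o)/o)
B(R) = 1 (B(R) = 1/1 = 1)
(B(11) + a(-11))² = (1 + (8 - 11)/(-11))² = (1 - 1/11*(-3))² = (1 + 3/11)² = (14/11)² = 196/121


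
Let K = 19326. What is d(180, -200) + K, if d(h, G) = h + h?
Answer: 19686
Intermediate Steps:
d(h, G) = 2*h
d(180, -200) + K = 2*180 + 19326 = 360 + 19326 = 19686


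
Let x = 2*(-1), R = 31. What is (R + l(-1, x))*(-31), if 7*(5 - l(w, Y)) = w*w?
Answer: -7781/7 ≈ -1111.6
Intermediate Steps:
x = -2
l(w, Y) = 5 - w**2/7 (l(w, Y) = 5 - w*w/7 = 5 - w**2/7)
(R + l(-1, x))*(-31) = (31 + (5 - 1/7*(-1)**2))*(-31) = (31 + (5 - 1/7*1))*(-31) = (31 + (5 - 1/7))*(-31) = (31 + 34/7)*(-31) = (251/7)*(-31) = -7781/7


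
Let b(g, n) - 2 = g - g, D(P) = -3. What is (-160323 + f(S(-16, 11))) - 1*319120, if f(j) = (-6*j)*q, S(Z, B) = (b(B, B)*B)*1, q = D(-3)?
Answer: -479047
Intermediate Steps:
q = -3
b(g, n) = 2 (b(g, n) = 2 + (g - g) = 2 + 0 = 2)
S(Z, B) = 2*B (S(Z, B) = (2*B)*1 = 2*B)
f(j) = 18*j (f(j) = -6*j*(-3) = 18*j)
(-160323 + f(S(-16, 11))) - 1*319120 = (-160323 + 18*(2*11)) - 1*319120 = (-160323 + 18*22) - 319120 = (-160323 + 396) - 319120 = -159927 - 319120 = -479047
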